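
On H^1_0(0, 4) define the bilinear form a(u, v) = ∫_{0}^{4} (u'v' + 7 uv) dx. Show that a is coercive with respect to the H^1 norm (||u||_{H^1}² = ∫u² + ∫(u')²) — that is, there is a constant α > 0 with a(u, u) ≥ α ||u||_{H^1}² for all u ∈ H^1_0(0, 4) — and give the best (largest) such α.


α = 1

Coercivity of a(·,·) on H^1_0(0, 4) means a(u, u) ≥ α ||u||_{H^1}² for every u ∈ H^1_0.
The interval has length L = 4, and Poincaré/coercivity depend only on L. Here a(u, u) = ∫(u')² + (7)·∫u².
Here c = 7 ≥ 1, so a(u,u) = ∫(u')² + c∫u² ≥ ∫(u')² + ∫u² = ||u||_{H^1}², i.e. α = 1 works. No larger α is possible: a(u,u) ≥ α||u||_{H^1}² means (1−α)∫(u')² ≥ (α−c)∫u², and for the modes u_n = sin(nπ(x−x₀)/L) (x₀ the left endpoint) one has ∫u_n²/∫(u_n')² = (L/(nπ))² → 0, so a(u_n,u_n)/||u_n||_{H^1}² → 1. Hence the optimal constant is α = 1.
Therefore α = 1.


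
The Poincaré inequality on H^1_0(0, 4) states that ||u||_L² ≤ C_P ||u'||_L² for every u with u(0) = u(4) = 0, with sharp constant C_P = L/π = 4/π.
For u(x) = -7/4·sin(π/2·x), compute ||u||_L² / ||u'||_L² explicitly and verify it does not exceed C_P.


||u||_L² / ||u'||_L² = 2/π < C_P = 4/π.

u(x) = -7/4·sin(π/2·x), so u'(x) = -7*π*cos(π*x/2)/8.
Writing u(x) = A·sin(kπx/L) with A = -7/4 and k = 2, use ∫_0^L sin²(kπx/L) dx = L/2 and ∫_0^L cos²(kπx/L) dx = L/2.
u² = 49/16·sin²(π/2·x) and (u')² = 49*π^2/64·cos²(π/2·x), and each of sin², cos² integrates to L/2 = 2 over (0, 4).
∫_0^4 u² dx = 49/8, so ||u||_L² = 7*sqrt(2)/4.
∫_0^4 (u')² dx = 49*π^2/32, so ||u'||_L² = 7*sqrt(2)*π/8.
Ratio ||u||_L² / ||u'||_L² = 2/π.
Sharp Poincaré constant on H^1_0(0, 4) is C_P = L/π = 4/π, achieved by sin(π/4·x).
This is the k = 2 harmonic; the ratio L/(kπ) is strictly less than C_P = L/π, consistent with the sharp inequality ||u||_L² ≤ C_P ||u'||_L².


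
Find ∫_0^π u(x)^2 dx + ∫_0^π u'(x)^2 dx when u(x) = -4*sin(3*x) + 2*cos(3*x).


||u||_{H^1(0,π)}^2 = 100*π

u'(x) = -6*sin(3*x) - 12*cos(3*x).
Expand u² and (u')² and integrate term by term on (0, π), using: for integers n ≥ 1, ∫_0^π sin²(nx) dx = ∫_0^π cos²(nx) dx = π/2; for n ≠ n', ∫_0^π sin(nx)sin(n'x) dx = ∫_0^π cos(nx)cos(n'x) dx = 0; and by product-to-sum, ∫_0^π sin(nx)cos(n'x) dx = ½∫_0^π [sin((n+n')x) + sin((n−n')x)] dx, which is 0 when n+n' is even and 2n/(n²−n'²) when n+n' is odd (it need not vanish on (0, π)).
  u² squared terms: (-4)²·∫sin(3x)² dx = 16·π/2 = 8*π;  (2)²·∫cos(3x)² dx = 4·π/2 = 2*π.
  u² cross terms: 2·(-4)·(2)·∫sin(3x)·cos(3x) dx = -16·(0) = 0.
  So ∫_0^π u² dx = 8*π + 2*π + 0 = 10*π.
  (u')² squared terms: (-12)²·∫cos(3x)² dx = 144·π/2 = 72*π;  (-6)²·∫sin(3x)² dx = 36·π/2 = 18*π.
  (u')² cross terms: 2·(-12)·(-6)·∫cos(3x)·sin(3x) dx = 144·(0) = 0.
  So ∫_0^π (u')² dx = 72*π + 18*π + 0 = 90*π.
||u||_{H^1}^2 = (10*π) + (90*π) = 100*π.


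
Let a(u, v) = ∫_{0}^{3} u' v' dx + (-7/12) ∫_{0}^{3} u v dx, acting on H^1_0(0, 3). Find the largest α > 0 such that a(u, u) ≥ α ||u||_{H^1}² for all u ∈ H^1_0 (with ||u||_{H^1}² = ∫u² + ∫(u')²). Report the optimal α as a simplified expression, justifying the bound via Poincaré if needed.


α = (-21/4 + π^2)/(9 + π^2)

Coercivity of a(·,·) on H^1_0(0, 3) means a(u, u) ≥ α ||u||_{H^1}² for every u ∈ H^1_0.
The interval has length L = 3, and Poincaré/coercivity depend only on L. Here a(u, u) = ∫(u')² + (-7/12)·∫u².
Here c = -7/12 < 0 with |c| < (π/L)² = π^2/9, so coercivity still holds. The condition a(u,u) ≥ α||u||_{H^1}² reads (1−α)∫(u')² ≥ (α−c)∫u². Any admissible α is ≤ 1 (rapidly oscillating u have ∫u²/∫(u')² → 0), and α = 1 would force 0 ≥ (1−c)∫u², impossible since c < 1; so 1−α > 0. By the sharp Poincaré inequality on H^1_0 of an interval of length L, ∫(u')² ≥ (π/L)²∫u² with equality for the first sine mode sin(π(x−x₀)/L) (x₀ the left endpoint), so the inequality holds for all u iff (1−α)(π/L)² ≥ α − c, i.e. α ≤ ((π/L)² + c)/((π/L)² + 1) = (1 + c(L/π)²)/(1 + (L/π)²). (Direct route, valid since c ≤ 0: Poincaré gives c∫u² ≥ c(L/π)²∫(u')², so a(u,u) ≥ (1 + c(L/π)²)∫(u')², while ||u||_{H^1}² ≤ (1 + (L/π)²)∫(u')²; dividing yields the same α.) With (π/L)² = π^2/9 and c = -7/12, the largest admissible constant is α = ((π/L)² + c)/((π/L)² + 1).
Simplifying, α = (-21/4 + π^2)/(9 + π^2).


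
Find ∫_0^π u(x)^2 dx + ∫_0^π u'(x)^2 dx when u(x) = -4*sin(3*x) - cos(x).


||u||_{H^1(0,π)}^2 = 81*π

u'(x) = sin(x) - 12*cos(3*x).
Expand u² and (u')² and integrate term by term on (0, π), using: for integers n ≥ 1, ∫_0^π sin²(nx) dx = ∫_0^π cos²(nx) dx = π/2; for n ≠ n', ∫_0^π sin(nx)sin(n'x) dx = ∫_0^π cos(nx)cos(n'x) dx = 0; and by product-to-sum, ∫_0^π sin(nx)cos(n'x) dx = ½∫_0^π [sin((n+n')x) + sin((n−n')x)] dx, which is 0 when n+n' is even and 2n/(n²−n'²) when n+n' is odd (it need not vanish on (0, π)).
  u² squared terms: (-1)²·∫cos(x)² dx = 1·π/2 = π/2;  (-4)²·∫sin(3x)² dx = 16·π/2 = 8*π.
  u² cross terms: 2·(-1)·(-4)·∫cos(x)·sin(3x) dx = 8·(0) = 0.
  So ∫_0^π u² dx = π/2 + 8*π + 0 = 17*π/2.
  (u')² squared terms: (-12)²·∫cos(3x)² dx = 144·π/2 = 72*π;  (1)²·∫sin(x)² dx = 1·π/2 = π/2.
  (u')² cross terms: 2·(-12)·(1)·∫cos(3x)·sin(x) dx = -24·(0) = 0.
  So ∫_0^π (u')² dx = 72*π + π/2 + 0 = 145*π/2.
||u||_{H^1}^2 = (17*π/2) + (145*π/2) = 81*π.


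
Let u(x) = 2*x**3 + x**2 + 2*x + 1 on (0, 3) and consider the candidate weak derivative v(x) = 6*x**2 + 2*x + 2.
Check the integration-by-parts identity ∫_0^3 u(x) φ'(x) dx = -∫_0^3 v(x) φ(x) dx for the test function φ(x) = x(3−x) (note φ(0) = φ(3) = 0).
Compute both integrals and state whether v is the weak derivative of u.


LHS = -477/5, RHS = -477/5. Yes, v = u' weakly.

u(x) = 2*x**3 + x**2 + 2*x + 1, classical derivative u'(x) = 6*x**2 + 2*x + 2.
φ(x) = x(3−x), so φ'(x) = 3 - 2*x.
Note φ(0) = φ(3) = 0, so the boundary term u·φ vanishes.
LHS = ∫_0^3 u(x) φ'(x) dx = ∫_0^3 (-4*x^4 + 4*x^3 - x^2 + 4*x + 3) dx. Term by term:
  ∫_0^3 -4*x^4 dx = -972/5;  ∫_0^3 4*x^3 dx = 81;  ∫_0^3 -x^2 dx = -9;
  ∫_0^3 4*x dx = 18;  ∫_0^3 3 dx = 9.
Sum: -972/5 + 81 − 9 + 18 + 9 = -477/5.
So LHS = -477/5.
∫_0^3 v(x) φ(x) dx = ∫_0^3 (-6*x^4 + 16*x^3 + 4*x^2 + 6*x) dx. Term by term:
  ∫_0^3 -6*x^4 dx = -1458/5;  ∫_0^3 16*x^3 dx = 324;  ∫_0^3 4*x^2 dx = 36;
  ∫_0^3 6*x dx = 27.
Sum: -1458/5 + 324 + 36 + 27 = 477/5.
So RHS = -∫_0^3 v(x) φ(x) dx = -477/5.
LHS = RHS, so the identity holds for this test φ.
Moreover u is smooth here and v(x) = u'(x) = 6*x**2 + 2*x + 2 pointwise, so the identity holds for every test function. Hence v is the weak derivative of u.


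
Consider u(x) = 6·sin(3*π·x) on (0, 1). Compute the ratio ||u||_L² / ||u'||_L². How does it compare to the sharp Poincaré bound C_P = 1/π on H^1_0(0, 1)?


||u||_L² / ||u'||_L² = 1/(3*π) < C_P = 1/π.

u(x) = 6·sin(3*π·x), so u'(x) = 18*π*cos(3*π*x).
Writing u(x) = A·sin(kπx/L) with A = 6 and k = 3, use ∫_0^L sin²(kπx/L) dx = L/2 and ∫_0^L cos²(kπx/L) dx = L/2.
u² = 36·sin²(3*π·x) and (u')² = 324*π^2·cos²(3*π·x), and each of sin², cos² integrates to L/2 = 1/2 over (0, 1).
∫_0^1 u² dx = 18, so ||u||_L² = 3*sqrt(2).
∫_0^1 (u')² dx = 162*π^2, so ||u'||_L² = 9*sqrt(2)*π.
Ratio ||u||_L² / ||u'||_L² = 1/(3*π).
Sharp Poincaré constant on H^1_0(0, 1) is C_P = L/π = 1/π, achieved by sin(π·x).
This is the k = 3 harmonic; the ratio L/(kπ) is strictly less than C_P = L/π, consistent with the sharp inequality ||u||_L² ≤ C_P ||u'||_L².


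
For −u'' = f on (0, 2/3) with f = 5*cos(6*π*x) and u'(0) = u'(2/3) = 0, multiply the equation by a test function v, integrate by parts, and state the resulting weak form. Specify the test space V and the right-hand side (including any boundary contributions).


V = H^1(0, 2/3) (no boundary constraint on v; u is determined up to an additive constant); weak form: ∫_0^2/3 u'v' dx = ∫_0^2/3 (5*cos(6*π*x)) v dx for all v ∈ V.

Multiply both sides by a test function v and integrate from 0 to 2/3:
  ∫_0^2/3 −u''(x) v(x) dx = ∫_0^2/3 f(x) v(x) dx.
Integrate the LHS by parts once:
  ∫_0^2/3 −u'' v dx = −[u'(x) v(x)]_0^2/3 + ∫_0^2/3 u'(x) v'(x) dx.
Thus ∫_0^2/3 u'(x) v'(x) dx = ∫_0^2/3 f(x) v(x) dx + [u'(x) v(x)]_0^2/3.
Choose V so that boundary terms are either known or forced to vanish.
u has homogeneous Neumann: u'(0) = u'(2/3) = 0. So [u' v]_0^2/3 = 0·v(2/3) − 0·v(0) = 0 for any v; take V = H^1(0, 2/3).
Weak formulation: find u (satisfying any essential BC) such that ∫_0^2/3 u'(x) v'(x) dx = ∫_0^2/3 f v dx for all v ∈ V (homogeneous Neumann, so boundary terms vanish).
Substituting f(x) = 5*cos(6*π*x), the right-hand side is ∫_0^2/3 (5*cos(6*π*x)) v dx.
Compatibility check (pure Neumann): taking v ≡ 1 ∈ V gives 0 = ∫_0^2/3 f dx + (0) − (0), i.e. ∫_0^2/3 f dx must equal u'(0) − u'(2/3) = 0. Indeed ∫_0^2/3 (5*cos(6*π*x)) dx = 0, so the data are compatible. The solution is then unique only up to an additive constant (fix it e.g. by requiring ∫_0^2/3 u dx = 0).


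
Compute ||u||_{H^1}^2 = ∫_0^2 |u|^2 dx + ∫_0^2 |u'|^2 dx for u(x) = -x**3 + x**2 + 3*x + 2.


||u||_{H^1}^2 = 1886/35

The H^1 norm (squared) on an interval (0, L) is
  ||u||_{H^1}^2 = ∫_0^L u(x)^2 dx + ∫_0^L u'(x)^2 dx.
Compute u'(x) = -3*x**2 + 2*x + 3.
Then u(x)^2 = x**6 - 2*x**5 - 5*x**4 + 2*x**3 + 13*x**2 + 12*x + 4 and u'(x)^2 = 9*x**4 - 12*x**3 - 14*x**2 + 12*x + 9.
Integrate each monomial from 0 to 2 using ∫_0^2 c·x^n dx = c·2^(n+1)/(n+1):
  ∫_0^2 u(x)^2 dx = ∫_0^2 (x^6 - 2*x^5 - 5*x^4 + 2*x^3 + 13*x^2 + 12*x + 4) dx. Term by term:
    ∫_0^2 x^6 dx = 128/7;  ∫_0^2 -2*x^5 dx = -64/3;  ∫_0^2 -5*x^4 dx = -32;
    ∫_0^2 2*x^3 dx = 8;  ∫_0^2 13*x^2 dx = 104/3;  ∫_0^2 12*x dx = 24;
    ∫_0^2 4 dx = 8.
  Sum: 128/7 − 64/3 − 32 + 8 + 104/3 + 24 + 8 = 832/21.
  ∫_0^2 u'(x)^2 dx = ∫_0^2 (9*x^4 - 12*x^3 - 14*x^2 + 12*x + 9) dx. Term by term:
    ∫_0^2 9*x^4 dx = 288/5;  ∫_0^2 -12*x^3 dx = -48;  ∫_0^2 -14*x^2 dx = -112/3;
    ∫_0^2 12*x dx = 24;  ∫_0^2 9 dx = 18.
  Sum: 288/5 − 48 − 112/3 + 24 + 18 = 214/15.
Adding: ||u||_{H^1}^2 = 832/21 + 214/15 = 1886/35.


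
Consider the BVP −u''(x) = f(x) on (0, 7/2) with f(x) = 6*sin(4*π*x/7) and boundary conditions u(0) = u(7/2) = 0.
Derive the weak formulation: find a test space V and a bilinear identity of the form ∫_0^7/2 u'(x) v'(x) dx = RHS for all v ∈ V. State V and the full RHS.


V = H^1_0(0, 7/2) (so v(0) = v(7/2) = 0); weak form: ∫_0^7/2 u'v' dx = ∫_0^7/2 (6*sin(4*π*x/7)) v dx for all v ∈ V.

Multiply both sides by a test function v and integrate from 0 to 7/2:
  ∫_0^7/2 −u''(x) v(x) dx = ∫_0^7/2 f(x) v(x) dx.
Integrate the LHS by parts once:
  ∫_0^7/2 −u'' v dx = −[u'(x) v(x)]_0^7/2 + ∫_0^7/2 u'(x) v'(x) dx.
Thus ∫_0^7/2 u'(x) v'(x) dx = ∫_0^7/2 f(x) v(x) dx + [u'(x) v(x)]_0^7/2.
Choose V so that boundary terms are either known or forced to vanish.
u is Dirichlet: u(0) = u(7/2) = 0. Let V = H^1_0(0, 7/2); then v(0) = v(7/2) = 0, and [u' v]_0^7/2 = 0.
Weak formulation: find u (satisfying any essential BC) such that ∫_0^7/2 u'(x) v'(x) dx = ∫_0^7/2 f v dx for all v ∈ V.
Substituting f(x) = 6*sin(4*π*x/7), the right-hand side is ∫_0^7/2 (6*sin(4*π*x/7)) v dx.


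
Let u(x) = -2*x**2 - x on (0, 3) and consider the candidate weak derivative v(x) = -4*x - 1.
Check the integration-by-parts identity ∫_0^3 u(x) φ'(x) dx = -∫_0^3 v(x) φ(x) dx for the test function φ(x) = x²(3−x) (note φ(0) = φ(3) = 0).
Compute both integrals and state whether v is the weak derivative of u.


LHS = 1107/20, RHS = 1107/20. Yes, v = u' weakly.

u(x) = -2*x**2 - x, classical derivative u'(x) = -4*x - 1.
φ(x) = x²(3−x), so φ'(x) = 3*x*(2 - x).
Note φ(0) = φ(3) = 0, so the boundary term u·φ vanishes.
LHS = ∫_0^3 u(x) φ'(x) dx = ∫_0^3 (6*x^4 - 9*x^3 - 6*x^2) dx. Term by term:
  ∫_0^3 6*x^4 dx = 1458/5;  ∫_0^3 -9*x^3 dx = -729/4;  ∫_0^3 -6*x^2 dx = -54.
Sum: 1458/5 − 729/4 − 54 = 1107/20.
So LHS = 1107/20.
∫_0^3 v(x) φ(x) dx = ∫_0^3 (4*x^4 - 11*x^3 - 3*x^2) dx. Term by term:
  ∫_0^3 4*x^4 dx = 972/5;  ∫_0^3 -11*x^3 dx = -891/4;  ∫_0^3 -3*x^2 dx = -27.
Sum: 972/5 − 891/4 − 27 = -1107/20.
So RHS = -∫_0^3 v(x) φ(x) dx = 1107/20.
LHS = RHS, so the identity holds for this test φ.
Moreover u is smooth here and v(x) = u'(x) = -4*x - 1 pointwise, so the identity holds for every test function. Hence v is the weak derivative of u.


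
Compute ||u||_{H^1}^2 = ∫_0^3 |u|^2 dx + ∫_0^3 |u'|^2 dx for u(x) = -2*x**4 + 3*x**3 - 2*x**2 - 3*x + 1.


||u||_{H^1}^2 = 440367/35

The H^1 norm (squared) on an interval (0, L) is
  ||u||_{H^1}^2 = ∫_0^L u(x)^2 dx + ∫_0^L u'(x)^2 dx.
Compute u'(x) = -8*x**3 + 9*x**2 - 4*x - 3.
Then u(x)^2 = 4*x**8 - 12*x**7 + 17*x**6 - 18*x**4 + 18*x**3 + 5*x**2 - 6*x + 1 and u'(x)^2 = 64*x**6 - 144*x**5 + 145*x**4 - 24*x**3 - 38*x**2 + 24*x + 9.
Integrate each monomial from 0 to 3 using ∫_0^3 c·x^n dx = c·3^(n+1)/(n+1):
  ∫_0^3 u(x)^2 dx = ∫_0^3 (4*x^8 - 12*x^7 + 17*x^6 - 18*x^4 + 18*x^3 + 5*x^2 - 6*x + 1) dx. Term by term:
    ∫_0^3 4*x^8 dx = 8748;  ∫_0^3 -12*x^7 dx = -19683/2;  ∫_0^3 17*x^6 dx = 37179/7;
    ∫_0^3 -18*x^4 dx = -4374/5;  ∫_0^3 18*x^3 dx = 729/2;  ∫_0^3 5*x^2 dx = 45;
    ∫_0^3 -6*x dx = -27;  ∫_0^3 1 dx = 3.
  Sum: 8748 − 19683/2 + 37179/7 − 4374/5 + 729/2 + 45 − 27 + 3 = 130497/35.
  ∫_0^3 u'(x)^2 dx = ∫_0^3 (64*x^6 - 144*x^5 + 145*x^4 - 24*x^3 - 38*x^2 + 24*x + 9) dx. Term by term:
    ∫_0^3 64*x^6 dx = 139968/7;  ∫_0^3 -144*x^5 dx = -17496;  ∫_0^3 145*x^4 dx = 7047;
    ∫_0^3 -24*x^3 dx = -486;  ∫_0^3 -38*x^2 dx = -342;  ∫_0^3 24*x dx = 108;
    ∫_0^3 9 dx = 27.
  Sum: 139968/7 − 17496 + 7047 − 486 − 342 + 108 + 27 = 61974/7.
Adding: ||u||_{H^1}^2 = 130497/35 + 61974/7 = 440367/35.


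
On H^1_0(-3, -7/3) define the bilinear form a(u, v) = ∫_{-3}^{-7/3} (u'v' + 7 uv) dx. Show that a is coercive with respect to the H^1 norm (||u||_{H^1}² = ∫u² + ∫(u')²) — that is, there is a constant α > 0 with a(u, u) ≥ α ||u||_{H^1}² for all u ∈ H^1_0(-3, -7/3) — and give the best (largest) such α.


α = 1

Coercivity of a(·,·) on H^1_0(-3, -7/3) means a(u, u) ≥ α ||u||_{H^1}² for every u ∈ H^1_0.
The interval has length L = 2/3, and Poincaré/coercivity depend only on L. Here a(u, u) = ∫(u')² + (7)·∫u².
Here c = 7 ≥ 1, so a(u,u) = ∫(u')² + c∫u² ≥ ∫(u')² + ∫u² = ||u||_{H^1}², i.e. α = 1 works. No larger α is possible: a(u,u) ≥ α||u||_{H^1}² means (1−α)∫(u')² ≥ (α−c)∫u², and for the modes u_n = sin(nπ(x−x₀)/L) (x₀ the left endpoint) one has ∫u_n²/∫(u_n')² = (L/(nπ))² → 0, so a(u_n,u_n)/||u_n||_{H^1}² → 1. Hence the optimal constant is α = 1.
Therefore α = 1.


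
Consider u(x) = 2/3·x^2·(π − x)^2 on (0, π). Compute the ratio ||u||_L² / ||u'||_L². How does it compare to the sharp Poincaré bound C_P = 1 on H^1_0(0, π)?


||u||_L² / ||u'||_L² = sqrt(3)*π/6 < C_P = 1.

u(x) = 2/3·x^2·(π − x)^2, so u'(x) = 4*x*(x - π)*(2*x - π)/3.
u(x) = 2/3·x^2·(π − x)^2 vanishes at x = 0 and x = π, so u ∈ H^1_0(0, π). Differentiate via the product rule and integrate the resulting polynomials term by term.
  ∫_0^π u² dx = ∫_0^π (4*x^8/9 - 16*π*x^7/9 + 8*π^2*x^6/3 - 16*π^3*x^5/9 + 4*π^4*x^4/9) dx. Term by term:
    ∫_0^π 4*x^8/9 dx = 4*π^9/81;  ∫_0^π -16*π*x^7/9 dx = -2*π^9/9;  ∫_0^π 8*π^2*x^6/3 dx = 8*π^9/21;
    ∫_0^π -16*π^3*x^5/9 dx = -8*π^9/27;  ∫_0^π 4*π^4*x^4/9 dx = 4*π^9/45.
  Sum: 4*π^9/81 − 2*π^9/9 + 8*π^9/21 − 8*π^9/27 + 4*π^9/45 = 2*π^9/2835.
  ∫_0^π (u')² dx = ∫_0^π (64*x^6/9 - 64*π*x^5/3 + 208*π^2*x^4/9 - 32*π^3*x^3/3 + 16*π^4*x^2/9) dx. Term by term:
    ∫_0^π 64*x^6/9 dx = 64*π^7/63;  ∫_0^π -64*π*x^5/3 dx = -32*π^7/9;  ∫_0^π 208*π^2*x^4/9 dx = 208*π^7/45;
    ∫_0^π -32*π^3*x^3/3 dx = -8*π^7/3;  ∫_0^π 16*π^4*x^2/9 dx = 16*π^7/27.
  Sum: 64*π^7/63 − 32*π^7/9 + 208*π^7/45 − 8*π^7/3 + 16*π^7/27 = 8*π^7/945.
∫_0^π u² dx = 2*π^9/2835, so ||u||_L² = sqrt(70)*π^(9/2)/315.
∫_0^π (u')² dx = 8*π^7/945, so ||u'||_L² = 2*sqrt(210)*π^(7/2)/315.
Ratio ||u||_L² / ||u'||_L² = sqrt(3)*π/6.
Sharp Poincaré constant on H^1_0(0, π) is C_P = L/π = 1, achieved by sin(x).
A polynomial bump cannot attain the sharp Poincaré constant (only the first sine eigenfunction does), so the ratio is strictly less than C_P, consistent with ||u||_L² ≤ C_P ||u'||_L².


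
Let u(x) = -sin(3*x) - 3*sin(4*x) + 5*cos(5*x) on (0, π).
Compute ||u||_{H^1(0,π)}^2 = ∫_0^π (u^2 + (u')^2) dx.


||u||_{H^1(0,π)}^2 = 2080/3 + 813*π/2

u'(x) = -25*sin(5*x) - 3*cos(3*x) - 12*cos(4*x).
Expand u² and (u')² and integrate term by term on (0, π), using: for integers n ≥ 1, ∫_0^π sin²(nx) dx = ∫_0^π cos²(nx) dx = π/2; for n ≠ n', ∫_0^π sin(nx)sin(n'x) dx = ∫_0^π cos(nx)cos(n'x) dx = 0; and by product-to-sum, ∫_0^π sin(nx)cos(n'x) dx = ½∫_0^π [sin((n+n')x) + sin((n−n')x)] dx, which is 0 when n+n' is even and 2n/(n²−n'²) when n+n' is odd (it need not vanish on (0, π)).
  u² squared terms: (-1)²·∫sin(3x)² dx = 1·π/2 = π/2;  (-3)²·∫sin(4x)² dx = 9·π/2 = 9*π/2;  (5)²·∫cos(5x)² dx = 25·π/2 = 25*π/2.
  u² cross terms: 2·(-1)·(-3)·∫sin(3x)·sin(4x) dx = 6·(0) = 0;  2·(-1)·(5)·∫sin(3x)·cos(5x) dx = -10·(0) = 0;  2·(-3)·(5)·∫sin(4x)·cos(5x) dx = -30·(-8/9) = 80/3.
  So ∫_0^π u² dx = π/2 + 9*π/2 + 25*π/2 + 0 + 0 + 80/3 = 80/3 + 35*π/2.
  (u')² squared terms: (-25)²·∫sin(5x)² dx = 625·π/2 = 625*π/2;  (-12)²·∫cos(4x)² dx = 144·π/2 = 72*π;  (-3)²·∫cos(3x)² dx = 9·π/2 = 9*π/2.
  (u')² cross terms: 2·(-25)·(-12)·∫sin(5x)·cos(4x) dx = 600·(10/9) = 2000/3;  2·(-25)·(-3)·∫sin(5x)·cos(3x) dx = 150·(0) = 0;  2·(-12)·(-3)·∫cos(4x)·cos(3x) dx = 72·(0) = 0.
  So ∫_0^π (u')² dx = 625*π/2 + 72*π + 9*π/2 + 2000/3 + 0 + 0 = 2000/3 + 389*π.
||u||_{H^1}^2 = (80/3 + 35*π/2) + (2000/3 + 389*π) = 2080/3 + 813*π/2.


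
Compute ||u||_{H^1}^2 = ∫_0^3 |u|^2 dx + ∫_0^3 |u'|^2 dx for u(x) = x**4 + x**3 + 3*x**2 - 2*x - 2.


||u||_{H^1}^2 = 2403507/140

The H^1 norm (squared) on an interval (0, L) is
  ||u||_{H^1}^2 = ∫_0^L u(x)^2 dx + ∫_0^L u'(x)^2 dx.
Compute u'(x) = 4*x**3 + 3*x**2 + 6*x - 2.
Then u(x)^2 = x**8 + 2*x**7 + 7*x**6 + 2*x**5 + x**4 - 16*x**3 - 8*x**2 + 8*x + 4 and u'(x)^2 = 16*x**6 + 24*x**5 + 57*x**4 + 20*x**3 + 24*x**2 - 24*x + 4.
Integrate each monomial from 0 to 3 using ∫_0^3 c·x^n dx = c·3^(n+1)/(n+1):
  ∫_0^3 u(x)^2 dx = ∫_0^3 (x^8 + 2*x^7 + 7*x^6 + 2*x^5 + x^4 - 16*x^3 - 8*x^2 + 8*x + 4) dx. Term by term:
    ∫_0^3 x^8 dx = 2187;  ∫_0^3 2*x^7 dx = 6561/4;  ∫_0^3 7*x^6 dx = 2187;
    ∫_0^3 2*x^5 dx = 243;  ∫_0^3 x^4 dx = 243/5;  ∫_0^3 -16*x^3 dx = -324;
    ∫_0^3 -8*x^2 dx = -72;  ∫_0^3 8*x dx = 36;  ∫_0^3 4 dx = 12.
  Sum: 2187 + 6561/4 + 2187 + 243 + 243/5 − 324 − 72 + 36 + 12 = 119157/20.
  ∫_0^3 u'(x)^2 dx = ∫_0^3 (16*x^6 + 24*x^5 + 57*x^4 + 20*x^3 + 24*x^2 - 24*x + 4) dx. Term by term:
    ∫_0^3 16*x^6 dx = 34992/7;  ∫_0^3 24*x^5 dx = 2916;  ∫_0^3 57*x^4 dx = 13851/5;
    ∫_0^3 20*x^3 dx = 405;  ∫_0^3 24*x^2 dx = 216;  ∫_0^3 -24*x dx = -108;
    ∫_0^3 4 dx = 12.
  Sum: 34992/7 + 2916 + 13851/5 + 405 + 216 − 108 + 12 = 392352/35.
Adding: ||u||_{H^1}^2 = 119157/20 + 392352/35 = 2403507/140.


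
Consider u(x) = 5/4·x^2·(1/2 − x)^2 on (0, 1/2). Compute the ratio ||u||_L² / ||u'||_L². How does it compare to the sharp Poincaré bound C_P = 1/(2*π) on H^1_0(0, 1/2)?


||u||_L² / ||u'||_L² = sqrt(3)/12 < C_P = 1/(2*π).

u(x) = 5/4·x^2·(1/2 − x)^2, so u'(x) = 5*x*(2*x - 1)*(4*x - 1)/8.
u(x) = 5/4·x^2·(1/2 − x)^2 vanishes at x = 0 and x = 1/2, so u ∈ H^1_0(0, 1/2). Differentiate via the product rule and integrate the resulting polynomials term by term.
  ∫_0^1/2 u² dx = ∫_0^1/2 (25*x^8/16 - 25*x^7/8 + 75*x^6/32 - 25*x^5/32 + 25*x^4/256) dx. Term by term:
    ∫_0^1/2 25*x^8/16 dx = 25/73728;  ∫_0^1/2 -25*x^7/8 dx = -25/16384;  ∫_0^1/2 75*x^6/32 dx = 75/28672;
    ∫_0^1/2 -25*x^5/32 dx = -25/12288;  ∫_0^1/2 25*x^4/256 dx = 5/8192.
  Sum: 25/73728 − 25/16384 + 75/28672 − 25/12288 + 5/8192 = 5/1032192.
  ∫_0^1/2 (u')² dx = ∫_0^1/2 (25*x^6 - 75*x^5/2 + 325*x^4/16 - 75*x^3/16 + 25*x^2/64) dx. Term by term:
    ∫_0^1/2 25*x^6 dx = 25/896;  ∫_0^1/2 -75*x^5/2 dx = -25/256;  ∫_0^1/2 325*x^4/16 dx = 65/512;
    ∫_0^1/2 -75*x^3/16 dx = -75/1024;  ∫_0^1/2 25*x^2/64 dx = 25/1536.
  Sum: 25/896 − 25/256 + 65/512 − 75/1024 + 25/1536 = 5/21504.
∫_0^1/2 u² dx = 5/1032192, so ||u||_L² = sqrt(35)/2688.
∫_0^1/2 (u')² dx = 5/21504, so ||u'||_L² = sqrt(105)/672.
Ratio ||u||_L² / ||u'||_L² = sqrt(3)/12.
Sharp Poincaré constant on H^1_0(0, 1/2) is C_P = L/π = 1/(2*π), achieved by sin(2*π·x).
A polynomial bump cannot attain the sharp Poincaré constant (only the first sine eigenfunction does), so the ratio is strictly less than C_P, consistent with ||u||_L² ≤ C_P ||u'||_L².


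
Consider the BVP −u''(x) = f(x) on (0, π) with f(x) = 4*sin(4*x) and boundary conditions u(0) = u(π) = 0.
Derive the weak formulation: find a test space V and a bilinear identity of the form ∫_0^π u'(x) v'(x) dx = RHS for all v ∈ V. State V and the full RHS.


V = H^1_0(0, π) (so v(0) = v(π) = 0); weak form: ∫_0^π u'v' dx = ∫_0^π (4*sin(4*x)) v dx for all v ∈ V.

Multiply both sides by a test function v and integrate from 0 to π:
  ∫_0^π −u''(x) v(x) dx = ∫_0^π f(x) v(x) dx.
Integrate the LHS by parts once:
  ∫_0^π −u'' v dx = −[u'(x) v(x)]_0^π + ∫_0^π u'(x) v'(x) dx.
Thus ∫_0^π u'(x) v'(x) dx = ∫_0^π f(x) v(x) dx + [u'(x) v(x)]_0^π.
Choose V so that boundary terms are either known or forced to vanish.
u is Dirichlet: u(0) = u(π) = 0. Let V = H^1_0(0, π); then v(0) = v(π) = 0, and [u' v]_0^π = 0.
Weak formulation: find u (satisfying any essential BC) such that ∫_0^π u'(x) v'(x) dx = ∫_0^π f v dx for all v ∈ V.
Substituting f(x) = 4*sin(4*x), the right-hand side is ∫_0^π (4*sin(4*x)) v dx.


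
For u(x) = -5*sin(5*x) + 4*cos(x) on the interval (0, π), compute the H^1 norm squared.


||u||_{H^1(0,π)}^2 = 341*π

u'(x) = -4*sin(x) - 25*cos(5*x).
Expand u² and (u')² and integrate term by term on (0, π), using: for integers n ≥ 1, ∫_0^π sin²(nx) dx = ∫_0^π cos²(nx) dx = π/2; for n ≠ n', ∫_0^π sin(nx)sin(n'x) dx = ∫_0^π cos(nx)cos(n'x) dx = 0; and by product-to-sum, ∫_0^π sin(nx)cos(n'x) dx = ½∫_0^π [sin((n+n')x) + sin((n−n')x)] dx, which is 0 when n+n' is even and 2n/(n²−n'²) when n+n' is odd (it need not vanish on (0, π)).
  u² squared terms: (-5)²·∫sin(5x)² dx = 25·π/2 = 25*π/2;  (4)²·∫cos(x)² dx = 16·π/2 = 8*π.
  u² cross terms: 2·(-5)·(4)·∫sin(5x)·cos(x) dx = -40·(0) = 0.
  So ∫_0^π u² dx = 25*π/2 + 8*π + 0 = 41*π/2.
  (u')² squared terms: (-25)²·∫cos(5x)² dx = 625·π/2 = 625*π/2;  (-4)²·∫sin(x)² dx = 16·π/2 = 8*π.
  (u')² cross terms: 2·(-25)·(-4)·∫cos(5x)·sin(x) dx = 200·(0) = 0.
  So ∫_0^π (u')² dx = 625*π/2 + 8*π + 0 = 641*π/2.
||u||_{H^1}^2 = (41*π/2) + (641*π/2) = 341*π.


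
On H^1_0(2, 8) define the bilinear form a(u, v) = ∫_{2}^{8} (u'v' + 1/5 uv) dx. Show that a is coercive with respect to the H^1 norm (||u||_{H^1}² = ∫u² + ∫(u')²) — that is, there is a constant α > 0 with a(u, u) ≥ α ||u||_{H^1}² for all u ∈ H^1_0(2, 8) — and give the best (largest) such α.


α = (36/5 + π^2)/(π^2 + 36)

Coercivity of a(·,·) on H^1_0(2, 8) means a(u, u) ≥ α ||u||_{H^1}² for every u ∈ H^1_0.
The interval has length L = 6, and Poincaré/coercivity depend only on L. Here a(u, u) = ∫(u')² + (1/5)·∫u².
Here 0 < c = 1/5 < 1. The condition a(u,u) ≥ α||u||_{H^1}² reads (1−α)∫(u')² ≥ (α−c)∫u². Any admissible α is ≤ 1 (rapidly oscillating u have ∫u²/∫(u')² → 0), and α = 1 would force 0 ≥ (1−c)∫u², impossible since c < 1; so 1−α > 0. By the sharp Poincaré inequality on H^1_0 of an interval of length L, ∫(u')² ≥ (π/L)²∫u² with equality for the first sine mode sin(π(x−x₀)/L) (x₀ the left endpoint), so the inequality holds for all u iff (1−α)(π/L)² ≥ α − c, i.e. α ≤ ((π/L)² + c)/((π/L)² + 1) = (1 + c(L/π)²)/(1 + (L/π)²). With (π/L)² = π^2/36 and c = 1/5, the largest admissible constant is α = ((π/L)² + c)/((π/L)² + 1).
Simplifying, α = (36/5 + π^2)/(π^2 + 36).


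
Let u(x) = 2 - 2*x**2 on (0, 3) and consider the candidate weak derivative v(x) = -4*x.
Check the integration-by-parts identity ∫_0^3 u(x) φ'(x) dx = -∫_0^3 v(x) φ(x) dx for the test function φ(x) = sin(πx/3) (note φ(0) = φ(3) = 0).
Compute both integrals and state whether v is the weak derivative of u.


LHS = 36/π, RHS = 36/π. Yes, v = u' weakly.

u(x) = 2 - 2*x**2, classical derivative u'(x) = -4*x.
φ(x) = sin(πx/3), so φ'(x) = π*cos(π*x/3)/3.
Note φ(0) = φ(3) = 0, so the boundary term u·φ vanishes.
LHS = ∫_0^3 u(x) φ'(x) dx = ∫_0^3 (-2*π*x^2*cos(π*x/3)/3 + 2*π*cos(π*x/3)/3) dx. Term by term:
  ∫_0^3 2*π*cos(π*x/3)/3 dx = 0;  ∫_0^3 -2*π*x^2*cos(π*x/3)/3 dx = 36/π.
Sum: 0 + 36/π = 36/π.
So LHS = 36/π.
∫_0^3 v(x) φ(x) dx = ∫_0^3 (-4*x*sin(π*x/3)) dx. Term by term:
  ∫_0^3 -4*x*sin(π*x/3) dx = -36/π.
So RHS = -∫_0^3 v(x) φ(x) dx = 36/π.
LHS = RHS, so the identity holds for this test φ.
Moreover u is smooth here and v(x) = u'(x) = -4*x pointwise, so the identity holds for every test function. Hence v is the weak derivative of u.


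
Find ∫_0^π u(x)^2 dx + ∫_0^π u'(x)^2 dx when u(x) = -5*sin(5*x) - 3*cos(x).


||u||_{H^1(0,π)}^2 = 334*π

u'(x) = 3*sin(x) - 25*cos(5*x).
Expand u² and (u')² and integrate term by term on (0, π), using: for integers n ≥ 1, ∫_0^π sin²(nx) dx = ∫_0^π cos²(nx) dx = π/2; for n ≠ n', ∫_0^π sin(nx)sin(n'x) dx = ∫_0^π cos(nx)cos(n'x) dx = 0; and by product-to-sum, ∫_0^π sin(nx)cos(n'x) dx = ½∫_0^π [sin((n+n')x) + sin((n−n')x)] dx, which is 0 when n+n' is even and 2n/(n²−n'²) when n+n' is odd (it need not vanish on (0, π)).
  u² squared terms: (-5)²·∫sin(5x)² dx = 25·π/2 = 25*π/2;  (-3)²·∫cos(x)² dx = 9·π/2 = 9*π/2.
  u² cross terms: 2·(-5)·(-3)·∫sin(5x)·cos(x) dx = 30·(0) = 0.
  So ∫_0^π u² dx = 25*π/2 + 9*π/2 + 0 = 17*π.
  (u')² squared terms: (-25)²·∫cos(5x)² dx = 625·π/2 = 625*π/2;  (3)²·∫sin(x)² dx = 9·π/2 = 9*π/2.
  (u')² cross terms: 2·(-25)·(3)·∫cos(5x)·sin(x) dx = -150·(0) = 0.
  So ∫_0^π (u')² dx = 625*π/2 + 9*π/2 + 0 = 317*π.
||u||_{H^1}^2 = (17*π) + (317*π) = 334*π.


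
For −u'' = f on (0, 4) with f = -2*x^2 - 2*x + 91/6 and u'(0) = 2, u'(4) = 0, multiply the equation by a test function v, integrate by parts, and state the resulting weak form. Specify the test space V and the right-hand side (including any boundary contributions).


V = H^1(0, 4) (v unrestricted at boundary; u is determined up to an additive constant); weak form: ∫_0^4 u'v' dx = ∫_0^4 (-2*x^2 - 2*x + 91/6) v dx − 2·v(0) for all v ∈ V.

Multiply both sides by a test function v and integrate from 0 to 4:
  ∫_0^4 −u''(x) v(x) dx = ∫_0^4 f(x) v(x) dx.
Integrate the LHS by parts once:
  ∫_0^4 −u'' v dx = −[u'(x) v(x)]_0^4 + ∫_0^4 u'(x) v'(x) dx.
Thus ∫_0^4 u'(x) v'(x) dx = ∫_0^4 f(x) v(x) dx + [u'(x) v(x)]_0^4.
Choose V so that boundary terms are either known or forced to vanish.
u has inhomogeneous Neumann u'(0) = 2, u'(4) = 0. [u' v]_0^4 = (0)·v(4) − (2)·v(0) = − 2·v(0). Take V = H^1(0, 4); boundary term becomes part of RHS.
Weak formulation: find u (satisfying any essential BC) such that ∫_0^4 u'(x) v'(x) dx = ∫_0^4 f v dx − 2·v(0) for all v ∈ V (Neumann data are natural BCs: they enter the RHS as boundary terms).
Substituting f(x) = -2*x^2 - 2*x + 91/6, the right-hand side is ∫_0^4 (-2*x^2 - 2*x + 91/6) v dx − 2·v(0).
Compatibility check (pure Neumann): taking v ≡ 1 ∈ V gives 0 = ∫_0^4 f dx + (0) − (2), i.e. ∫_0^4 f dx must equal u'(0) − u'(4) = 2. Indeed ∫_0^4 (-2*x^2 - 2*x + 91/6) dx = 2, so the data are compatible. The solution is then unique only up to an additive constant (fix it e.g. by requiring ∫_0^4 u dx = 0).


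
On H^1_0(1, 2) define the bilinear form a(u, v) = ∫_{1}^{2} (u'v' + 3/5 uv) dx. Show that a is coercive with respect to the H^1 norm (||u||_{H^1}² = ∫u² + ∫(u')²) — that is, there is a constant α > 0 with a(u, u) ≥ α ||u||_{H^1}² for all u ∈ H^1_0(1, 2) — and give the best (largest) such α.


α = (3/5 + π^2)/(1 + π^2)

Coercivity of a(·,·) on H^1_0(1, 2) means a(u, u) ≥ α ||u||_{H^1}² for every u ∈ H^1_0.
The interval has length L = 1, and Poincaré/coercivity depend only on L. Here a(u, u) = ∫(u')² + (3/5)·∫u².
Here 0 < c = 3/5 < 1. The condition a(u,u) ≥ α||u||_{H^1}² reads (1−α)∫(u')² ≥ (α−c)∫u². Any admissible α is ≤ 1 (rapidly oscillating u have ∫u²/∫(u')² → 0), and α = 1 would force 0 ≥ (1−c)∫u², impossible since c < 1; so 1−α > 0. By the sharp Poincaré inequality on H^1_0 of an interval of length L, ∫(u')² ≥ (π/L)²∫u² with equality for the first sine mode sin(π(x−x₀)/L) (x₀ the left endpoint), so the inequality holds for all u iff (1−α)(π/L)² ≥ α − c, i.e. α ≤ ((π/L)² + c)/((π/L)² + 1) = (1 + c(L/π)²)/(1 + (L/π)²). With (π/L)² = π^2 and c = 3/5, the largest admissible constant is α = ((π/L)² + c)/((π/L)² + 1).
Simplifying, α = (3/5 + π^2)/(1 + π^2).


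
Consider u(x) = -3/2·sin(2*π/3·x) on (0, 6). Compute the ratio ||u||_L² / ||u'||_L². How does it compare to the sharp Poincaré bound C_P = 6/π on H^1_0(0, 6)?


||u||_L² / ||u'||_L² = 3/(2*π) < C_P = 6/π.

u(x) = -3/2·sin(2*π/3·x), so u'(x) = -π*cos(2*π*x/3).
Writing u(x) = A·sin(kπx/L) with A = -3/2 and k = 4, use ∫_0^L sin²(kπx/L) dx = L/2 and ∫_0^L cos²(kπx/L) dx = L/2.
u² = 9/4·sin²(2*π/3·x) and (u')² = π^2·cos²(2*π/3·x), and each of sin², cos² integrates to L/2 = 3 over (0, 6).
∫_0^6 u² dx = 27/4, so ||u||_L² = 3*sqrt(3)/2.
∫_0^6 (u')² dx = 3*π^2, so ||u'||_L² = sqrt(3)*π.
Ratio ||u||_L² / ||u'||_L² = 3/(2*π).
Sharp Poincaré constant on H^1_0(0, 6) is C_P = L/π = 6/π, achieved by sin(π/6·x).
This is the k = 4 harmonic; the ratio L/(kπ) is strictly less than C_P = L/π, consistent with the sharp inequality ||u||_L² ≤ C_P ||u'||_L².


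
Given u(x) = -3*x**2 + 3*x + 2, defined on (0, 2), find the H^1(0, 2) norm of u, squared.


||u||_{H^1}^2 = 258/5

The H^1 norm (squared) on an interval (0, L) is
  ||u||_{H^1}^2 = ∫_0^L u(x)^2 dx + ∫_0^L u'(x)^2 dx.
Compute u'(x) = 3 - 6*x.
Then u(x)^2 = 9*x**4 - 18*x**3 - 3*x**2 + 12*x + 4 and u'(x)^2 = 36*x**2 - 36*x + 9.
Integrate each monomial from 0 to 2 using ∫_0^2 c·x^n dx = c·2^(n+1)/(n+1):
  ∫_0^2 u(x)^2 dx = ∫_0^2 (9*x^4 - 18*x^3 - 3*x^2 + 12*x + 4) dx. Term by term:
    ∫_0^2 9*x^4 dx = 288/5;  ∫_0^2 -18*x^3 dx = -72;  ∫_0^2 -3*x^2 dx = -8;
    ∫_0^2 12*x dx = 24;  ∫_0^2 4 dx = 8.
  Sum: 288/5 − 72 − 8 + 24 + 8 = 48/5.
  ∫_0^2 u'(x)^2 dx = ∫_0^2 (36*x^2 - 36*x + 9) dx. Term by term:
    ∫_0^2 36*x^2 dx = 96;  ∫_0^2 -36*x dx = -72;  ∫_0^2 9 dx = 18.
  Sum: 96 − 72 + 18 = 42.
Adding: ||u||_{H^1}^2 = 48/5 + 42 = 258/5.


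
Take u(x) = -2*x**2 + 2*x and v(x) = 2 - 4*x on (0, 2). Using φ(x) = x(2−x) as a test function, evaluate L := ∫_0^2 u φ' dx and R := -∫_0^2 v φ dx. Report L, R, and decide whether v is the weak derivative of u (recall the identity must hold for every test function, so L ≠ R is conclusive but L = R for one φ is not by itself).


LHS = 8/3, RHS = 8/3. Yes, v = u' weakly.

u(x) = -2*x**2 + 2*x, classical derivative u'(x) = 2 - 4*x.
φ(x) = x(2−x), so φ'(x) = 2 - 2*x.
Note φ(0) = φ(2) = 0, so the boundary term u·φ vanishes.
LHS = ∫_0^2 u(x) φ'(x) dx = ∫_0^2 (4*x^3 - 8*x^2 + 4*x) dx. Term by term:
  ∫_0^2 4*x^3 dx = 16;  ∫_0^2 -8*x^2 dx = -64/3;  ∫_0^2 4*x dx = 8.
Sum: 16 − 64/3 + 8 = 8/3.
So LHS = 8/3.
∫_0^2 v(x) φ(x) dx = ∫_0^2 (4*x^3 - 10*x^2 + 4*x) dx. Term by term:
  ∫_0^2 4*x^3 dx = 16;  ∫_0^2 -10*x^2 dx = -80/3;  ∫_0^2 4*x dx = 8.
Sum: 16 − 80/3 + 8 = -8/3.
So RHS = -∫_0^2 v(x) φ(x) dx = 8/3.
LHS = RHS, so the identity holds for this test φ.
Moreover u is smooth here and v(x) = u'(x) = 2 - 4*x pointwise, so the identity holds for every test function. Hence v is the weak derivative of u.


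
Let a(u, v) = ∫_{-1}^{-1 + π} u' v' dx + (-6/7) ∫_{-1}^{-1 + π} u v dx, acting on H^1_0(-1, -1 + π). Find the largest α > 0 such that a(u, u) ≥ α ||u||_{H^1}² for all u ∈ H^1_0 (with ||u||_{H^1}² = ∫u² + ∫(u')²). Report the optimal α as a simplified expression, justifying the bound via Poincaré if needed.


α = 1/14

Coercivity of a(·,·) on H^1_0(-1, -1 + π) means a(u, u) ≥ α ||u||_{H^1}² for every u ∈ H^1_0.
The interval has length L = π, and Poincaré/coercivity depend only on L. Here a(u, u) = ∫(u')² + (-6/7)·∫u².
Here c = -6/7 < 0 with |c| < (π/L)² = 1, so coercivity still holds. The condition a(u,u) ≥ α||u||_{H^1}² reads (1−α)∫(u')² ≥ (α−c)∫u². Any admissible α is ≤ 1 (rapidly oscillating u have ∫u²/∫(u')² → 0), and α = 1 would force 0 ≥ (1−c)∫u², impossible since c < 1; so 1−α > 0. By the sharp Poincaré inequality on H^1_0 of an interval of length L, ∫(u')² ≥ (π/L)²∫u² with equality for the first sine mode sin(π(x−x₀)/L) (x₀ the left endpoint), so the inequality holds for all u iff (1−α)(π/L)² ≥ α − c, i.e. α ≤ ((π/L)² + c)/((π/L)² + 1) = (1 + c(L/π)²)/(1 + (L/π)²). (Direct route, valid since c ≤ 0: Poincaré gives c∫u² ≥ c(L/π)²∫(u')², so a(u,u) ≥ (1 + c(L/π)²)∫(u')², while ||u||_{H^1}² ≤ (1 + (L/π)²)∫(u')²; dividing yields the same α.) With (π/L)² = 1 and c = -6/7, the largest admissible constant is α = ((π/L)² + c)/((π/L)² + 1).
Simplifying, α = 1/14.


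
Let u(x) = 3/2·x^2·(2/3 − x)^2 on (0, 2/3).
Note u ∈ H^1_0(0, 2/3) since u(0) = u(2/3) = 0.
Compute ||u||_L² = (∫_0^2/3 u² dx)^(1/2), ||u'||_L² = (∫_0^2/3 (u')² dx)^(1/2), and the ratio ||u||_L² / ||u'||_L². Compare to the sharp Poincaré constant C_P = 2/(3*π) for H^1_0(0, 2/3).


||u||_L² / ||u'||_L² = sqrt(3)/9 < C_P = 2/(3*π).

u(x) = 3/2·x^2·(2/3 − x)^2, so u'(x) = 2*x*(3*x - 2)*(3*x - 1)/3.
u(x) = 3/2·x^2·(2/3 − x)^2 vanishes at x = 0 and x = 2/3, so u ∈ H^1_0(0, 2/3). Differentiate via the product rule and integrate the resulting polynomials term by term.
  ∫_0^2/3 u² dx = ∫_0^2/3 (9*x^8/4 - 6*x^7 + 6*x^6 - 8*x^5/3 + 4*x^4/9) dx. Term by term:
    ∫_0^2/3 9*x^8/4 dx = 128/19683;  ∫_0^2/3 -6*x^7 dx = -64/2187;  ∫_0^2/3 6*x^6 dx = 256/5103;
    ∫_0^2/3 -8*x^5/3 dx = -256/6561;  ∫_0^2/3 4*x^4/9 dx = 128/10935.
  Sum: 128/19683 − 64/2187 + 256/5103 − 256/6561 + 128/10935 = 64/688905.
  ∫_0^2/3 (u')² dx = ∫_0^2/3 (36*x^6 - 72*x^5 + 52*x^4 - 16*x^3 + 16*x^2/9) dx. Term by term:
    ∫_0^2/3 36*x^6 dx = 512/1701;  ∫_0^2/3 -72*x^5 dx = -256/243;  ∫_0^2/3 52*x^4 dx = 1664/1215;
    ∫_0^2/3 -16*x^3 dx = -64/81;  ∫_0^2/3 16*x^2/9 dx = 128/729.
  Sum: 512/1701 − 256/243 + 1664/1215 − 64/81 + 128/729 = 64/25515.
∫_0^2/3 u² dx = 64/688905, so ||u||_L² = 8*sqrt(105)/8505.
∫_0^2/3 (u')² dx = 64/25515, so ||u'||_L² = 8*sqrt(35)/945.
Ratio ||u||_L² / ||u'||_L² = sqrt(3)/9.
Sharp Poincaré constant on H^1_0(0, 2/3) is C_P = L/π = 2/(3*π), achieved by sin(3*π/2·x).
A polynomial bump cannot attain the sharp Poincaré constant (only the first sine eigenfunction does), so the ratio is strictly less than C_P, consistent with ||u||_L² ≤ C_P ||u'||_L².


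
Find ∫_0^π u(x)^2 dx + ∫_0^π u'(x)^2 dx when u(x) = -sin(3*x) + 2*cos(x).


||u||_{H^1(0,π)}^2 = 9*π

u'(x) = -2*sin(x) - 3*cos(3*x).
Expand u² and (u')² and integrate term by term on (0, π), using: for integers n ≥ 1, ∫_0^π sin²(nx) dx = ∫_0^π cos²(nx) dx = π/2; for n ≠ n', ∫_0^π sin(nx)sin(n'x) dx = ∫_0^π cos(nx)cos(n'x) dx = 0; and by product-to-sum, ∫_0^π sin(nx)cos(n'x) dx = ½∫_0^π [sin((n+n')x) + sin((n−n')x)] dx, which is 0 when n+n' is even and 2n/(n²−n'²) when n+n' is odd (it need not vanish on (0, π)).
  u² squared terms: (-1)²·∫sin(3x)² dx = 1·π/2 = π/2;  (2)²·∫cos(x)² dx = 4·π/2 = 2*π.
  u² cross terms: 2·(-1)·(2)·∫sin(3x)·cos(x) dx = -4·(0) = 0.
  So ∫_0^π u² dx = π/2 + 2*π + 0 = 5*π/2.
  (u')² squared terms: (-3)²·∫cos(3x)² dx = 9·π/2 = 9*π/2;  (-2)²·∫sin(x)² dx = 4·π/2 = 2*π.
  (u')² cross terms: 2·(-3)·(-2)·∫cos(3x)·sin(x) dx = 12·(0) = 0.
  So ∫_0^π (u')² dx = 9*π/2 + 2*π + 0 = 13*π/2.
||u||_{H^1}^2 = (5*π/2) + (13*π/2) = 9*π.


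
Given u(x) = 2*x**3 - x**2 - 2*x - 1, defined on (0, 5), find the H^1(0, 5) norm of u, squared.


||u||_{H^1}^2 = 337350/7

The H^1 norm (squared) on an interval (0, L) is
  ||u||_{H^1}^2 = ∫_0^L u(x)^2 dx + ∫_0^L u'(x)^2 dx.
Compute u'(x) = 6*x**2 - 2*x - 2.
Then u(x)^2 = 4*x**6 - 4*x**5 - 7*x**4 + 6*x**2 + 4*x + 1 and u'(x)^2 = 36*x**4 - 24*x**3 - 20*x**2 + 8*x + 4.
Integrate each monomial from 0 to 5 using ∫_0^5 c·x^n dx = c·5^(n+1)/(n+1):
  ∫_0^5 u(x)^2 dx = ∫_0^5 (4*x^6 - 4*x^5 - 7*x^4 + 6*x^2 + 4*x + 1) dx. Term by term:
    ∫_0^5 4*x^6 dx = 312500/7;  ∫_0^5 -4*x^5 dx = -31250/3;  ∫_0^5 -7*x^4 dx = -4375;
    ∫_0^5 6*x^2 dx = 250;  ∫_0^5 4*x dx = 50;  ∫_0^5 1 dx = 5.
  Sum: 312500/7 − 31250/3 − 4375 + 250 + 50 + 5 = 633280/21.
  ∫_0^5 u'(x)^2 dx = ∫_0^5 (36*x^4 - 24*x^3 - 20*x^2 + 8*x + 4) dx. Term by term:
    ∫_0^5 36*x^4 dx = 22500;  ∫_0^5 -24*x^3 dx = -3750;  ∫_0^5 -20*x^2 dx = -2500/3;
    ∫_0^5 8*x dx = 100;  ∫_0^5 4 dx = 20.
  Sum: 22500 − 3750 − 2500/3 + 100 + 20 = 54110/3.
Adding: ||u||_{H^1}^2 = 633280/21 + 54110/3 = 337350/7.


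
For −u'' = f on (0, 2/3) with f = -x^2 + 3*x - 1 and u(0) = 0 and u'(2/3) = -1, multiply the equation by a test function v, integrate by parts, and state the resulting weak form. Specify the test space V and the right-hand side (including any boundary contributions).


V = {v ∈ H^1(0, 2/3) : v(0) = 0} (test functions vanish at x = 0 where u is specified); weak form: ∫_0^2/3 u'v' dx = ∫_0^2/3 (-x^2 + 3*x - 1) v dx − v(2/3) for all v ∈ V.

Multiply both sides by a test function v and integrate from 0 to 2/3:
  ∫_0^2/3 −u''(x) v(x) dx = ∫_0^2/3 f(x) v(x) dx.
Integrate the LHS by parts once:
  ∫_0^2/3 −u'' v dx = −[u'(x) v(x)]_0^2/3 + ∫_0^2/3 u'(x) v'(x) dx.
Thus ∫_0^2/3 u'(x) v'(x) dx = ∫_0^2/3 f(x) v(x) dx + [u'(x) v(x)]_0^2/3.
Choose V so that boundary terms are either known or forced to vanish.
Mixed BC: u(0) = 0 (Dirichlet) and u'(2/3) = -1 (Neumann). Define V = {v ∈ H^1(0, 2/3) : v(0) = 0}. Then [u' v]_0^2/3 = u'(2/3)·v(2/3) − u'(0)·0 = − v(2/3).
Weak formulation: find u (satisfying any essential BC) such that ∫_0^2/3 u'(x) v'(x) dx = ∫_0^2/3 f v dx − v(2/3) for all v ∈ V (Dirichlet at 0 absorbed into V; Neumann datum at x = 2/3 contributes the boundary term).
Substituting f(x) = -x^2 + 3*x - 1, the right-hand side is ∫_0^2/3 (-x^2 + 3*x - 1) v dx − v(2/3).


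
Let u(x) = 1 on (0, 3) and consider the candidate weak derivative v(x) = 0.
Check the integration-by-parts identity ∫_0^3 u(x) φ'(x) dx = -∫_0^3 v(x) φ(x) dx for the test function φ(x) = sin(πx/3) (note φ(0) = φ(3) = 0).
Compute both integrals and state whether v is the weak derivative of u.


LHS = 0, RHS = 0. Yes, v = u' weakly.

u(x) = 1, classical derivative u'(x) = 0.
φ(x) = sin(πx/3), so φ'(x) = π*cos(π*x/3)/3.
Note φ(0) = φ(3) = 0, so the boundary term u·φ vanishes.
LHS = ∫_0^3 u(x) φ'(x) dx = ∫_0^3 (π*cos(π*x/3)/3) dx. Term by term:
  ∫_0^3 π*cos(π*x/3)/3 dx = 0.
So LHS = 0.
∫_0^3 v(x) φ(x) dx = ∫_0^3 (0) dx. Term by term:
  ∫_0^3 0 dx = 0.
So RHS = -∫_0^3 v(x) φ(x) dx = 0.
LHS = RHS, so the identity holds for this test φ.
Moreover u is smooth here and v(x) = u'(x) = 0 pointwise, so the identity holds for every test function. Hence v is the weak derivative of u.
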